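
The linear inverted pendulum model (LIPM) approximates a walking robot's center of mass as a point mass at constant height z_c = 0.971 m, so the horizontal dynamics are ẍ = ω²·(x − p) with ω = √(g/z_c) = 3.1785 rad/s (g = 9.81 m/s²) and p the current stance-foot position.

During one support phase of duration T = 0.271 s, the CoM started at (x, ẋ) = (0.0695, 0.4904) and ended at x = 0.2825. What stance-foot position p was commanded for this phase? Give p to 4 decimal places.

p = -0.0903

ωT = 3.1785·0.271 = 0.861374; cosh(ωT) = 1.394495, sinh(ωT) = 0.971914
x(T) = p + (x₀−p)·cosh(ωT) + (ẋ₀/ω)·sinh(ωT) ⇒ p·(1 − cosh) = x(T) − x₀·cosh − (ẋ₀/ω)·sinh
numerator   = 0.2825 − (0.0695)·1.394495 − (0.4904/3.1785)·0.971914 = 0.035629
denominator = 1 − 1.394495 = -0.394495
p = 0.035629 / -0.394495 = -0.0903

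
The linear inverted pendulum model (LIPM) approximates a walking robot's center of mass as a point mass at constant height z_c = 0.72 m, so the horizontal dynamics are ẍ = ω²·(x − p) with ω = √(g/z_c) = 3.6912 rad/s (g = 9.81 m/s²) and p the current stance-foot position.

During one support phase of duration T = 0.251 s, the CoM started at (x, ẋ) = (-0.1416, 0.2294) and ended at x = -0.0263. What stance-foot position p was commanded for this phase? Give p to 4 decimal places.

ωT = 3.6912·0.251 = 0.926491; cosh(ωT) = 1.460786, sinh(ωT) = 1.064846
x(T) = p + (x₀−p)·cosh(ωT) + (ẋ₀/ω)·sinh(ωT) ⇒ p·(1 − cosh) = x(T) − x₀·cosh − (ẋ₀/ω)·sinh
numerator   = -0.0263 − (-0.1416)·1.460786 − (0.2294/3.6912)·1.064846 = 0.114369
denominator = 1 − 1.460786 = -0.460786
p = 0.114369 / -0.460786 = -0.2482

p = -0.2482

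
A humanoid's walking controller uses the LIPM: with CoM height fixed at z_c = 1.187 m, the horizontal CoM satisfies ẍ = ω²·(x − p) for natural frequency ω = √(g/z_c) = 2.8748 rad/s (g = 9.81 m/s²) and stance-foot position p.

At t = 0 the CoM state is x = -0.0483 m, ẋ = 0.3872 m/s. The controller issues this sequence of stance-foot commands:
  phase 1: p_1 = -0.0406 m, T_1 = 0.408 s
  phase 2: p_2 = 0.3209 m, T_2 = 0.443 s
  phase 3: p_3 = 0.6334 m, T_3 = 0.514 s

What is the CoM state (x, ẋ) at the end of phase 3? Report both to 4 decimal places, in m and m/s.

x = 0.2825, ẋ = -0.7292

phase 1: p=-0.0406, T=0.408, ωT=1.172918, cosh=1.770436, sinh=1.460973; start (x,ẋ)=(-0.048300, 0.387200) → end (x,ẋ)=(0.142543, 0.653173)
phase 2: p=0.3209, T=0.443, ωT=1.273536, cosh=1.926654, sinh=1.646814; start (x,ẋ)=(0.142543, 0.653173) → end (x,ẋ)=(0.351434, 0.414048)
phase 3: p=0.6334, T=0.514, ωT=1.477647, cosh=2.305398, sinh=2.077224; start (x,ẋ)=(0.351434, 0.414048) → end (x,ẋ)=(0.282531, -0.729246)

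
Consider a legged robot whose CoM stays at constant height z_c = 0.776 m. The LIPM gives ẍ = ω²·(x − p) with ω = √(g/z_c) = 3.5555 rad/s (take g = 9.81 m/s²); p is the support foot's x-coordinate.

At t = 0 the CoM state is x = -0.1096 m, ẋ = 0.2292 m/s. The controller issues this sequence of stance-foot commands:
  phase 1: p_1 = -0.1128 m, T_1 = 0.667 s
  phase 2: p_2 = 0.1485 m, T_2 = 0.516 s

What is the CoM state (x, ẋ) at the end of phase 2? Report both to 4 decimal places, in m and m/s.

phase 1: p=-0.1128, T=0.667, ωT=2.371519, cosh=5.403494, sinh=5.310155; start (x,ẋ)=(-0.109600, 0.229200) → end (x,ẋ)=(0.246802, 1.298898)
phase 2: p=0.1485, T=0.516, ωT=1.834638, cosh=3.211269, sinh=3.051598; start (x,ẋ)=(0.246802, 1.298898) → end (x,ẋ)=(1.578987, 5.237686)

x = 1.5790, ẋ = 5.2377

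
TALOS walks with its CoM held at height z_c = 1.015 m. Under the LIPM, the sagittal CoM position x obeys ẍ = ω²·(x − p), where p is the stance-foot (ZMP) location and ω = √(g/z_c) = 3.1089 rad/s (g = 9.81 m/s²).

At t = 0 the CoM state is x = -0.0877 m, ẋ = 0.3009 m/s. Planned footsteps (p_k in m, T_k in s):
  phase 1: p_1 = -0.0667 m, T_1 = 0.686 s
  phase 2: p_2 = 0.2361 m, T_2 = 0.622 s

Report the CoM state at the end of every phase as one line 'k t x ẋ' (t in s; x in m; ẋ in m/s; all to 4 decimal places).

1 0.6860 0.2461 1.0157
2 1.3080 1.3773 3.6901

phase 1: p=-0.0667, T=0.686, ωT=2.132705, cosh=4.278090, sinh=4.159573; start (x,ẋ)=(-0.087700, 0.300900) → end (x,ẋ)=(0.246051, 1.015712)
phase 2: p=0.2361, T=0.622, ωT=1.933736, cosh=3.529952, sinh=3.385345; start (x,ẋ)=(0.246051, 1.015712) → end (x,ẋ)=(1.377257, 3.690147)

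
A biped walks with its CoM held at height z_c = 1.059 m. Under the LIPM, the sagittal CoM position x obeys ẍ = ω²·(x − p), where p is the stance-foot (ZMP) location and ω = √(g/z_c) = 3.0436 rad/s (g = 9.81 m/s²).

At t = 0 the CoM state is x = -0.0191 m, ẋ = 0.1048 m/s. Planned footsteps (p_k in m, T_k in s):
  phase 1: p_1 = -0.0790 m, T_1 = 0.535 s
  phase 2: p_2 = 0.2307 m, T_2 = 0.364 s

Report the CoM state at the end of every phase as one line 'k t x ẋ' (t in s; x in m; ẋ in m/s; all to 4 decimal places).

1 0.5350 0.1638 0.7239
2 0.8990 0.4392 0.9409

phase 1: p=-0.0790, T=0.535, ωT=1.628326, cosh=2.645798, sinh=2.449540; start (x,ẋ)=(-0.019100, 0.104800) → end (x,ẋ)=(0.163828, 0.723859)
phase 2: p=0.2307, T=0.364, ωT=1.107870, cosh=1.679082, sinh=1.348821; start (x,ẋ)=(0.163828, 0.723859) → end (x,ẋ)=(0.439207, 0.940892)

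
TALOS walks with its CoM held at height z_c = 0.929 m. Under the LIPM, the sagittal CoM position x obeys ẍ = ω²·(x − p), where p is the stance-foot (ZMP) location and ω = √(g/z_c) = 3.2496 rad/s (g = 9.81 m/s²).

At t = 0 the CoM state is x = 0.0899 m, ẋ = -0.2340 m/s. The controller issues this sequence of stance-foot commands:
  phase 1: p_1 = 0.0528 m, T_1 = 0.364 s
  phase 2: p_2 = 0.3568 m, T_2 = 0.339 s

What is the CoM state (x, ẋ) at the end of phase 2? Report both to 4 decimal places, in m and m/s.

phase 1: p=0.0528, T=0.364, ωT=1.182854, cosh=1.785040, sinh=1.478637; start (x,ẋ)=(0.089900, -0.234000) → end (x,ẋ)=(0.012550, -0.239435)
phase 2: p=0.3568, T=0.339, ωT=1.101614, cosh=1.670677, sinh=1.338343; start (x,ẋ)=(0.012550, -0.239435) → end (x,ẋ)=(-0.316941, -1.897188)

x = -0.3169, ẋ = -1.8972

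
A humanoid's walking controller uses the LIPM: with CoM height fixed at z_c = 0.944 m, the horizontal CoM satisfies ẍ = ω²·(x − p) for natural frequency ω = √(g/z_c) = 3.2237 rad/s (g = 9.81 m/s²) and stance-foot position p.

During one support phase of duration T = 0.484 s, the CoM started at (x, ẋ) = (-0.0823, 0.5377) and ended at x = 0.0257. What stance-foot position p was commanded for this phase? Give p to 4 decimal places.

ωT = 3.2237·0.484 = 1.560271; cosh(ωT) = 2.485095, sinh(ωT) = 2.275015
x(T) = p + (x₀−p)·cosh(ωT) + (ẋ₀/ω)·sinh(ωT) ⇒ p·(1 − cosh) = x(T) − x₀·cosh − (ẋ₀/ω)·sinh
numerator   = 0.0257 − (-0.0823)·2.485095 − (0.5377/3.2237)·2.275015 = -0.149240
denominator = 1 − 2.485095 = -1.485095
p = -0.149240 / -1.485095 = 0.1005

p = 0.1005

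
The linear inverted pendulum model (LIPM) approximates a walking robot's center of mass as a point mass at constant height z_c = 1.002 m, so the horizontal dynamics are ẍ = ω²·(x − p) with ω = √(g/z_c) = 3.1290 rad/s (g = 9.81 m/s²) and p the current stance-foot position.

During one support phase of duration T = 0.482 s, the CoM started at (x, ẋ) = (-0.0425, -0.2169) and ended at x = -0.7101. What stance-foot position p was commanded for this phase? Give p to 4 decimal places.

ωT = 3.1290·0.482 = 1.508178; cosh(ωT) = 2.369902, sinh(ωT) = 2.148589
x(T) = p + (x₀−p)·cosh(ωT) + (ẋ₀/ω)·sinh(ωT) ⇒ p·(1 − cosh) = x(T) − x₀·cosh − (ẋ₀/ω)·sinh
numerator   = -0.7101 − (-0.0425)·2.369902 − (-0.2169/3.1290)·2.148589 = -0.460441
denominator = 1 − 2.369902 = -1.369902
p = -0.460441 / -1.369902 = 0.3361

p = 0.3361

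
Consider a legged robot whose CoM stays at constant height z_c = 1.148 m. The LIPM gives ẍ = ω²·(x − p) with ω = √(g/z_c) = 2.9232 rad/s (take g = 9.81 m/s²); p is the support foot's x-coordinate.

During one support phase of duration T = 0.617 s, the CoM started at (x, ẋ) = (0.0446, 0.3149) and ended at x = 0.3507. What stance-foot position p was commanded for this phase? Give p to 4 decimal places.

p = 0.0503

ωT = 2.9232·0.617 = 1.803614; cosh(ωT) = 3.118128, sinh(ωT) = 2.953425
x(T) = p + (x₀−p)·cosh(ωT) + (ẋ₀/ω)·sinh(ωT) ⇒ p·(1 − cosh) = x(T) − x₀·cosh − (ẋ₀/ω)·sinh
numerator   = 0.3507 − (0.0446)·3.118128 − (0.3149/2.9232)·2.953425 = -0.106524
denominator = 1 − 3.118128 = -2.118128
p = -0.106524 / -2.118128 = 0.0503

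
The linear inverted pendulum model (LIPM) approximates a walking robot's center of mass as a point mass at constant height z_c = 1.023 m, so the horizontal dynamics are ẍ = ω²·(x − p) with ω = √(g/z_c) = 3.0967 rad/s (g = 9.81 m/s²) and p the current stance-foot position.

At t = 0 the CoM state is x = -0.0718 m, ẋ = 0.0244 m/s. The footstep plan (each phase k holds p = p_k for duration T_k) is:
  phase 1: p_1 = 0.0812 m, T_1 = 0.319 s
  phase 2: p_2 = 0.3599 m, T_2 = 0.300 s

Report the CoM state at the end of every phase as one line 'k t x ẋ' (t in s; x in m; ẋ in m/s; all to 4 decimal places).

phase 1: p=0.0812, T=0.319, ωT=0.987847, cosh=1.528912, sinh=1.156535; start (x,ẋ)=(-0.071800, 0.024400) → end (x,ẋ)=(-0.143611, -0.510655)
phase 2: p=0.3599, T=0.300, ωT=0.929010, cosh=1.463473, sinh=1.068528; start (x,ẋ)=(-0.143611, -0.510655) → end (x,ẋ)=(-0.553178, -2.413403)

1 0.3190 -0.1436 -0.5107
2 0.6190 -0.5532 -2.4134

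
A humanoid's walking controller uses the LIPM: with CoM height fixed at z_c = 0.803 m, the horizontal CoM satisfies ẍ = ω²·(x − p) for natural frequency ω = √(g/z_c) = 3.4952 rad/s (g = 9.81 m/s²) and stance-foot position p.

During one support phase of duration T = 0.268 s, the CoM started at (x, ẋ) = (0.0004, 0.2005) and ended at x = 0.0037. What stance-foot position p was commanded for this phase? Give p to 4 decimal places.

ωT = 3.4952·0.268 = 0.936714; cosh(ωT) = 1.471748, sinh(ωT) = 1.079834
x(T) = p + (x₀−p)·cosh(ωT) + (ẋ₀/ω)·sinh(ωT) ⇒ p·(1 − cosh) = x(T) − x₀·cosh − (ẋ₀/ω)·sinh
numerator   = 0.0037 − (0.0004)·1.471748 − (0.2005/3.4952)·1.079834 = -0.058833
denominator = 1 − 1.471748 = -0.471748
p = -0.058833 / -0.471748 = 0.1247

p = 0.1247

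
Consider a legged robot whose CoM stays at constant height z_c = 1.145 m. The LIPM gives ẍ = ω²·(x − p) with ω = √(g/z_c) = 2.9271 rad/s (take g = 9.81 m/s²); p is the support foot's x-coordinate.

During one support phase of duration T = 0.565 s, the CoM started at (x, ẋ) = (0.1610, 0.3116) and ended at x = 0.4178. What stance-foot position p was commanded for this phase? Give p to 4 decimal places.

ωT = 2.9271·0.565 = 1.653811; cosh(ωT) = 2.709092, sinh(ωT) = 2.517772
x(T) = p + (x₀−p)·cosh(ωT) + (ẋ₀/ω)·sinh(ωT) ⇒ p·(1 − cosh) = x(T) − x₀·cosh − (ẋ₀/ω)·sinh
numerator   = 0.4178 − (0.1610)·2.709092 − (0.3116/2.9271)·2.517772 = -0.286389
denominator = 1 − 2.709092 = -1.709092
p = -0.286389 / -1.709092 = 0.1676

p = 0.1676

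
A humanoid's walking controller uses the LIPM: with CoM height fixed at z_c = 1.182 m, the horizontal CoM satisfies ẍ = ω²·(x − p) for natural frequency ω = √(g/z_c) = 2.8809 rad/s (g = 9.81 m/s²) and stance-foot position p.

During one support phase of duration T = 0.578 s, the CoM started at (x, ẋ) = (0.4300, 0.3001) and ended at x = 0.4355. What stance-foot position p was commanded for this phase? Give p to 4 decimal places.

p = 0.5796

ωT = 2.8809·0.578 = 1.665160; cosh(ωT) = 2.737840, sinh(ωT) = 2.548680
x(T) = p + (x₀−p)·cosh(ωT) + (ẋ₀/ω)·sinh(ωT) ⇒ p·(1 − cosh) = x(T) − x₀·cosh − (ẋ₀/ω)·sinh
numerator   = 0.4355 − (0.4300)·2.737840 − (0.3001/2.8809)·2.548680 = -1.007264
denominator = 1 − 2.737840 = -1.737840
p = -1.007264 / -1.737840 = 0.5796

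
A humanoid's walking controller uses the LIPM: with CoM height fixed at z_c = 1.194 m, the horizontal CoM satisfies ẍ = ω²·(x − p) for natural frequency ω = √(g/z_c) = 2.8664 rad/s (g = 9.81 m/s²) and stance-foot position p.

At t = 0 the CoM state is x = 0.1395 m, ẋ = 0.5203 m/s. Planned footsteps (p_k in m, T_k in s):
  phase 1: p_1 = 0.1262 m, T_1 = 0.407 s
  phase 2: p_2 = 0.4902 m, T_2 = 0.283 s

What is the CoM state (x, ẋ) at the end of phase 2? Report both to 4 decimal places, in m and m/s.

phase 1: p=0.1262, T=0.407, ωT=1.166625, cosh=1.761276, sinh=1.449860; start (x,ẋ)=(0.139500, 0.520300) → end (x,ẋ)=(0.412799, 0.971665)
phase 2: p=0.4902, T=0.283, ωT=0.811191, cosh=1.347458, sinh=0.903129; start (x,ẋ)=(0.412799, 0.971665) → end (x,ẋ)=(0.692052, 1.108908)

x = 0.6921, ẋ = 1.1089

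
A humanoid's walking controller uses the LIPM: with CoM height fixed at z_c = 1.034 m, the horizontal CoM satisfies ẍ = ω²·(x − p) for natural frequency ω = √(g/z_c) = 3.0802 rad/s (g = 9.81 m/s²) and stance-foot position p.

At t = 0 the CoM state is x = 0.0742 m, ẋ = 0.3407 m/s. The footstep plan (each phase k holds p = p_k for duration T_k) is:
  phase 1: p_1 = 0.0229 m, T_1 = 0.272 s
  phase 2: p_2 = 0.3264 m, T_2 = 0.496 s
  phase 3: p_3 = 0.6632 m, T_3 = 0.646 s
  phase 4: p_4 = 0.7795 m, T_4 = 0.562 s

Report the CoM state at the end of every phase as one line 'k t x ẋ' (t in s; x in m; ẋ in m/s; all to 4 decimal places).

1 0.2720 0.1972 0.6159
2 0.7680 0.4536 0.6119
3 1.4140 0.5954 -0.0369
4 1.9760 0.2106 -1.6585

phase 1: p=0.0229, T=0.272, ωT=0.837814, cosh=1.371982, sinh=0.939327; start (x,ẋ)=(0.074200, 0.340700) → end (x,ẋ)=(0.197181, 0.615862)
phase 2: p=0.3264, T=0.496, ωT=1.527779, cosh=2.412475, sinh=2.195458; start (x,ẋ)=(0.197181, 0.615862) → end (x,ẋ)=(0.453628, 0.611916)
phase 3: p=0.6632, T=0.646, ωT=1.989809, cosh=3.725430, sinh=3.588708; start (x,ẋ)=(0.453628, 0.611916) → end (x,ẋ)=(0.595391, -0.036947)
phase 4: p=0.7795, T=0.562, ωT=1.731072, cosh=2.911900, sinh=2.734806; start (x,ẋ)=(0.595391, -0.036947) → end (x,ẋ)=(0.210588, -1.658477)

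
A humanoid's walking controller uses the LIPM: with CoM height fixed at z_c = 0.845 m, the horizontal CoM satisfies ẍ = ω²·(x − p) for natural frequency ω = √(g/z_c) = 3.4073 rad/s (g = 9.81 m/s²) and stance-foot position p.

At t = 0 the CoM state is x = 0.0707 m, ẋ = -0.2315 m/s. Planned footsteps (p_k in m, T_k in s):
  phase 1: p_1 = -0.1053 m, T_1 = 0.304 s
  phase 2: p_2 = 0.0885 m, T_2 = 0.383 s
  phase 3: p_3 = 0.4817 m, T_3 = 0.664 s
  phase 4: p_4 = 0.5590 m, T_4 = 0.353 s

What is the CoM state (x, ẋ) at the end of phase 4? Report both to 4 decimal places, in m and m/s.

x = 0.6490, ẋ = 0.4309

phase 1: p=-0.1053, T=0.304, ωT=1.035819, cosh=1.586174, sinh=1.231239; start (x,ẋ)=(0.070700, -0.231500) → end (x,ẋ)=(0.090213, 0.371156)
phase 2: p=0.0885, T=0.383, ωT=1.304996, cosh=1.979424, sinh=1.708250; start (x,ẋ)=(0.090213, 0.371156) → end (x,ẋ)=(0.277971, 0.744648)
phase 3: p=0.4817, T=0.664, ωT=2.262447, cosh=4.855333, sinh=4.751237; start (x,ẋ)=(0.277971, 0.744648) → end (x,ẋ)=(0.530884, 0.317360)
phase 4: p=0.5590, T=0.353, ωT=1.202777, cosh=1.814854, sinh=1.514495; start (x,ẋ)=(0.530884, 0.317360) → end (x,ẋ)=(0.649036, 0.430876)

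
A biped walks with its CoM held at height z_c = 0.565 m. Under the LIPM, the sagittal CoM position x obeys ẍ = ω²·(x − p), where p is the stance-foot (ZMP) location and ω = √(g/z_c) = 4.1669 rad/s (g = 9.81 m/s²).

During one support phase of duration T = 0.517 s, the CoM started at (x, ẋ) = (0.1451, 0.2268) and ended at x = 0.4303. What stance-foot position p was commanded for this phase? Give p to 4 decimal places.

p = 0.1292

ωT = 4.1669·0.517 = 2.154287; cosh(ωT) = 4.368865, sinh(ωT) = 4.252879
x(T) = p + (x₀−p)·cosh(ωT) + (ẋ₀/ω)·sinh(ωT) ⇒ p·(1 − cosh) = x(T) − x₀·cosh − (ẋ₀/ω)·sinh
numerator   = 0.4303 − (0.1451)·4.368865 − (0.2268/4.1669)·4.252879 = -0.435102
denominator = 1 − 4.368865 = -3.368865
p = -0.435102 / -3.368865 = 0.1292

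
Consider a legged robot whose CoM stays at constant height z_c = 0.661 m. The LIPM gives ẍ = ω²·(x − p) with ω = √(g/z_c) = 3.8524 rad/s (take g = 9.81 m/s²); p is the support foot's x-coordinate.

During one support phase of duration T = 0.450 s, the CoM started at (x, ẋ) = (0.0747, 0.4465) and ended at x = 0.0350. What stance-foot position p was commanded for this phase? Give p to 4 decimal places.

ωT = 3.8524·0.450 = 1.733580; cosh(ωT) = 2.918767, sinh(ωT) = 2.742116
x(T) = p + (x₀−p)·cosh(ωT) + (ẋ₀/ω)·sinh(ωT) ⇒ p·(1 − cosh) = x(T) − x₀·cosh − (ẋ₀/ω)·sinh
numerator   = 0.0350 − (0.0747)·2.918767 − (0.4465/3.8524)·2.742116 = -0.500848
denominator = 1 − 2.918767 = -1.918767
p = -0.500848 / -1.918767 = 0.2610

p = 0.2610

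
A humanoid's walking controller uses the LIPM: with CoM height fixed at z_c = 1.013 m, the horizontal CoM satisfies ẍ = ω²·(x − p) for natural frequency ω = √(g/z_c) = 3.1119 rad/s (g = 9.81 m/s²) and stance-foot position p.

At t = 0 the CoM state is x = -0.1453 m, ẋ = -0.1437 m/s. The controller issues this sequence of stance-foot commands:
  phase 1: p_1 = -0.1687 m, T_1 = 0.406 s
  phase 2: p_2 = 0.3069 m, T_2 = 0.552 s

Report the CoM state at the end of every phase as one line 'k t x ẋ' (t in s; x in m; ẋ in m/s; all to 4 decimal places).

phase 1: p=-0.1687, T=0.406, ωT=1.263431, cosh=1.910111, sinh=1.627429; start (x,ẋ)=(-0.145300, -0.143700) → end (x,ẋ)=(-0.199154, -0.155976)
phase 2: p=0.3069, T=0.552, ωT=1.717769, cosh=2.875774, sinh=2.696308; start (x,ẋ)=(-0.199154, -0.155976) → end (x,ẋ)=(-1.283543, -4.694670)

1 0.4060 -0.1992 -0.1560
2 0.9580 -1.2835 -4.6947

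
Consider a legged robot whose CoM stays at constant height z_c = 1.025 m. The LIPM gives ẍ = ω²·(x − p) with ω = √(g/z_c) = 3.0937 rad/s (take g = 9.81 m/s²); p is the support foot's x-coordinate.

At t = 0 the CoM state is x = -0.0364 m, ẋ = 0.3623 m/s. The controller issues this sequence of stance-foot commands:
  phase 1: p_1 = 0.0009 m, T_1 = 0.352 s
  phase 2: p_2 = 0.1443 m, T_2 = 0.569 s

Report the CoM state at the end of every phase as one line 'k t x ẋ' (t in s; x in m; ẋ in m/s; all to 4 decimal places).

1 0.3520 0.0935 0.4472
2 0.9210 0.4000 0.8950

phase 1: p=0.0009, T=0.352, ωT=1.088982, cosh=1.653904, sinh=1.317345; start (x,ẋ)=(-0.036400, 0.362300) → end (x,ẋ)=(0.093482, 0.447194)
phase 2: p=0.1443, T=0.569, ωT=1.760315, cosh=2.993130, sinh=2.821140; start (x,ẋ)=(0.093482, 0.447194) → end (x,ẋ)=(0.399992, 0.894986)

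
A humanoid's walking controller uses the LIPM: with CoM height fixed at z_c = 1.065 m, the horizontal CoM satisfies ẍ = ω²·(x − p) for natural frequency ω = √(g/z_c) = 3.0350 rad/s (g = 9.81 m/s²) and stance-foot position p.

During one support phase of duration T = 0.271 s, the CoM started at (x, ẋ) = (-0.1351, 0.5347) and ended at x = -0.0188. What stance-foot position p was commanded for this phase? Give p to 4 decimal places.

p = -0.0079

ωT = 3.0350·0.271 = 0.822485; cosh(ωT) = 1.357744, sinh(ωT) = 0.918405
x(T) = p + (x₀−p)·cosh(ωT) + (ẋ₀/ω)·sinh(ωT) ⇒ p·(1 − cosh) = x(T) − x₀·cosh − (ẋ₀/ω)·sinh
numerator   = -0.0188 − (-0.1351)·1.357744 − (0.5347/3.0350)·0.918405 = 0.002828
denominator = 1 − 1.357744 = -0.357744
p = 0.002828 / -0.357744 = -0.0079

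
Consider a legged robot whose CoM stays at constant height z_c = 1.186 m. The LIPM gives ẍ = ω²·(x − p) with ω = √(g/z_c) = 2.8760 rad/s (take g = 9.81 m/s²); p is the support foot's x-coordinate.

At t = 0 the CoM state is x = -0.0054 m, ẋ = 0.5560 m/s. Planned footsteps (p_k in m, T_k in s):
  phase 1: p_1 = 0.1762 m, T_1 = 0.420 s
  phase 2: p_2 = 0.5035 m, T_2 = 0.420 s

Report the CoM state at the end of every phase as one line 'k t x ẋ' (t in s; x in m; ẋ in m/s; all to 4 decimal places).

1 0.4200 0.1398 0.2175
2 0.8400 -0.0441 -1.1975

phase 1: p=0.1762, T=0.420, ωT=1.207920, cosh=1.822667, sinh=1.523849; start (x,ẋ)=(-0.005400, 0.556000) → end (x,ẋ)=(0.139800, 0.217525)
phase 2: p=0.5035, T=0.420, ωT=1.207920, cosh=1.822667, sinh=1.523849; start (x,ẋ)=(0.139800, 0.217525) → end (x,ẋ)=(-0.044148, -1.197472)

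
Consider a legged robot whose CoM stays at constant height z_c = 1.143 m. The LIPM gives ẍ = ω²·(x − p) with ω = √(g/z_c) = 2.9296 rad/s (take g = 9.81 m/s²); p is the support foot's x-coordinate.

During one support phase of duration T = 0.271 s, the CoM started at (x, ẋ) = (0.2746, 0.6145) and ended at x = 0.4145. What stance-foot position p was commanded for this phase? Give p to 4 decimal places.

p = 0.4092

ωT = 2.9296·0.271 = 0.793922; cosh(ωT) = 1.332061, sinh(ωT) = 0.879993
x(T) = p + (x₀−p)·cosh(ωT) + (ẋ₀/ω)·sinh(ωT) ⇒ p·(1 − cosh) = x(T) − x₀·cosh − (ẋ₀/ω)·sinh
numerator   = 0.4145 − (0.2746)·1.332061 − (0.6145/2.9296)·0.879993 = -0.135867
denominator = 1 − 1.332061 = -0.332061
p = -0.135867 / -0.332061 = 0.4092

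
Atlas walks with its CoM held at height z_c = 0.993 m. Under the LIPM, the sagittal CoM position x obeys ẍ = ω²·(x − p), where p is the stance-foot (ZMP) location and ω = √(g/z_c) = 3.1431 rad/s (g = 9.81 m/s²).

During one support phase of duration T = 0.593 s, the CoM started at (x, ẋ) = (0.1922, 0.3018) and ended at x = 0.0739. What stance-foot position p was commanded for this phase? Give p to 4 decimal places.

ωT = 3.1431·0.593 = 1.863858; cosh(ωT) = 3.301821, sinh(ωT) = 3.146748
x(T) = p + (x₀−p)·cosh(ωT) + (ẋ₀/ω)·sinh(ωT) ⇒ p·(1 − cosh) = x(T) − x₀·cosh − (ẋ₀/ω)·sinh
numerator   = 0.0739 − (0.1922)·3.301821 − (0.3018/3.1431)·3.146748 = -0.862860
denominator = 1 − 3.301821 = -2.301821
p = -0.862860 / -2.301821 = 0.3749

p = 0.3749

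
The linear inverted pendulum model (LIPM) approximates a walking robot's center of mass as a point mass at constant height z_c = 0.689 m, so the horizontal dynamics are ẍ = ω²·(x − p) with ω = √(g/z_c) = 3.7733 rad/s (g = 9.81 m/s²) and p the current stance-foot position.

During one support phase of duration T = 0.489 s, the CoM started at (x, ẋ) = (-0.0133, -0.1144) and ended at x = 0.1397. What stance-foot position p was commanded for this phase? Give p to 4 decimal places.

ωT = 3.7733·0.489 = 1.845144; cosh(ωT) = 3.243506, sinh(ωT) = 3.085503
x(T) = p + (x₀−p)·cosh(ωT) + (ẋ₀/ω)·sinh(ωT) ⇒ p·(1 − cosh) = x(T) − x₀·cosh − (ẋ₀/ω)·sinh
numerator   = 0.1397 − (-0.0133)·3.243506 − (-0.1144/3.7733)·3.085503 = 0.276386
denominator = 1 − 3.243506 = -2.243506
p = 0.276386 / -2.243506 = -0.1232

p = -0.1232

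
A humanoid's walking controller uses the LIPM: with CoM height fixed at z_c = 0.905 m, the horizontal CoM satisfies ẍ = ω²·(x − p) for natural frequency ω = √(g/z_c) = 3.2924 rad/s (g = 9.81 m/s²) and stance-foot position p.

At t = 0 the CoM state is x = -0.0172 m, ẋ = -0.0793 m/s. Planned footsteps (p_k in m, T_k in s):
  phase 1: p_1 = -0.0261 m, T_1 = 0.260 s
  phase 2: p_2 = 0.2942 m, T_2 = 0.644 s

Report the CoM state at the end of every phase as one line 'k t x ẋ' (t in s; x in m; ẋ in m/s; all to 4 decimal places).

1 0.2600 -0.0370 -0.0819
2 0.9040 -1.2078 -4.8240

phase 1: p=-0.0261, T=0.260, ωT=0.856024, cosh=1.389316, sinh=0.964468; start (x,ẋ)=(-0.017200, -0.079300) → end (x,ẋ)=(-0.036965, -0.081912)
phase 2: p=0.2942, T=0.644, ωT=2.120306, cosh=4.226839, sinh=4.106844; start (x,ẋ)=(-0.036965, -0.081912) → end (x,ẋ)=(-1.207756, -4.824034)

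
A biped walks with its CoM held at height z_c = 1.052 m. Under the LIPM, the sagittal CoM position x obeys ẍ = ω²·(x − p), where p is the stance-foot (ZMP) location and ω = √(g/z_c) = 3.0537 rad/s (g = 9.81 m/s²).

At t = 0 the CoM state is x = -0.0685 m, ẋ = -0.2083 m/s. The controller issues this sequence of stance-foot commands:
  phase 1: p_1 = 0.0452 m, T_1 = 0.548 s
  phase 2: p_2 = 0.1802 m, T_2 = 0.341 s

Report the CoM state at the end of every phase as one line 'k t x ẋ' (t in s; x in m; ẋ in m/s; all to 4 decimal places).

1 0.5480 -0.4439 -1.4675
2 0.8890 -1.4099 -4.7008

phase 1: p=0.0452, T=0.548, ωT=1.673428, cosh=2.759005, sinh=2.571402; start (x,ẋ)=(-0.068500, -0.208300) → end (x,ẋ)=(-0.443900, -1.467506)
phase 2: p=0.1802, T=0.341, ωT=1.041312, cosh=1.592961, sinh=1.239970; start (x,ẋ)=(-0.443900, -1.467506) → end (x,ẋ)=(-1.409855, -4.700832)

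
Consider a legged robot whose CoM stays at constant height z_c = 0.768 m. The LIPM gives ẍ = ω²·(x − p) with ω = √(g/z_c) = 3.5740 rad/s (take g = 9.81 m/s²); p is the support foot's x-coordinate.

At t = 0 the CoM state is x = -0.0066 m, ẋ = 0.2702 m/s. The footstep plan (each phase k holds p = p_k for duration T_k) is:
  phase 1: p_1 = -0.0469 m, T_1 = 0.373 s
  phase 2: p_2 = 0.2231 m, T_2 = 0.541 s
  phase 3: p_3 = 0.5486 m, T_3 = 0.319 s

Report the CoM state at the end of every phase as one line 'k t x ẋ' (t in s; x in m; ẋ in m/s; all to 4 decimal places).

1 0.3730 0.1682 0.8022
2 0.9140 0.7892 2.1675
3 1.2330 1.8145 4.9424

phase 1: p=-0.0469, T=0.373, ωT=1.333102, cosh=2.028224, sinh=1.764566; start (x,ẋ)=(-0.006600, 0.270200) → end (x,ẋ)=(0.168241, 0.802181)
phase 2: p=0.2231, T=0.541, ωT=1.933534, cosh=3.529268, sinh=3.384632; start (x,ẋ)=(0.168241, 0.802181) → end (x,ẋ)=(0.789166, 2.167504)
phase 3: p=0.5486, T=0.319, ωT=1.140106, cosh=1.723442, sinh=1.403657; start (x,ẋ)=(0.789166, 2.167504) → end (x,ẋ)=(1.814471, 4.942411)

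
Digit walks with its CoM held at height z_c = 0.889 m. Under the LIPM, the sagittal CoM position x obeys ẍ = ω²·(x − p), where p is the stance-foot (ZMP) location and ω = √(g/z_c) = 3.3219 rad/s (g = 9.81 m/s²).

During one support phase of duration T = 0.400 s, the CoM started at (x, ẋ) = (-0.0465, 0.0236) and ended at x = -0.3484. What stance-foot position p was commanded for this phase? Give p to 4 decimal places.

ωT = 3.3219·0.400 = 1.328760; cosh(ωT) = 2.020582, sinh(ωT) = 1.755776
x(T) = p + (x₀−p)·cosh(ωT) + (ẋ₀/ω)·sinh(ωT) ⇒ p·(1 − cosh) = x(T) − x₀·cosh − (ẋ₀/ω)·sinh
numerator   = -0.3484 − (-0.0465)·2.020582 − (0.0236/3.3219)·1.755776 = -0.266917
denominator = 1 − 2.020582 = -1.020582
p = -0.266917 / -1.020582 = 0.2615

p = 0.2615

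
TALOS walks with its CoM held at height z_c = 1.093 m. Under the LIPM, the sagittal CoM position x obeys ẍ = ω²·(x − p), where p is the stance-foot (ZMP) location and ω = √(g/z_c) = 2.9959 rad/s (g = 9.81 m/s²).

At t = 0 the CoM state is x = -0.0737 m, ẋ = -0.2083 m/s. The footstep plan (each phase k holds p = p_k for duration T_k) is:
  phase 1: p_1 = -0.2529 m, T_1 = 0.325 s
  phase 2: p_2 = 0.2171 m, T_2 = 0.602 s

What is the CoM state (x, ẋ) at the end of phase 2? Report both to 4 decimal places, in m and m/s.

x = -0.3591, ẋ = -1.5408

phase 1: p=-0.2529, T=0.325, ωT=0.973667, cosh=1.512666, sinh=1.134971; start (x,ẋ)=(-0.073700, -0.208300) → end (x,ẋ)=(-0.060743, 0.294238)
phase 2: p=0.2171, T=0.602, ωT=1.803532, cosh=3.117884, sinh=2.953168; start (x,ẋ)=(-0.060743, 0.294238) → end (x,ẋ)=(-0.359141, -1.540786)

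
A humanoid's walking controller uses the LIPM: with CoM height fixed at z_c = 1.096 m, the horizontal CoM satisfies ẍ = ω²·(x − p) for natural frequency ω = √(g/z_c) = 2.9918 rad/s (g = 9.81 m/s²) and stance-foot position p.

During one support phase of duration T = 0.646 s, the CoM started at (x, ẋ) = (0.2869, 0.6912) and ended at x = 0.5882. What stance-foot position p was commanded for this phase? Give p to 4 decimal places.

p = 0.4769

ωT = 2.9918·0.646 = 1.932703; cosh(ωT) = 3.526456, sinh(ωT) = 3.381700
x(T) = p + (x₀−p)·cosh(ωT) + (ẋ₀/ω)·sinh(ωT) ⇒ p·(1 − cosh) = x(T) − x₀·cosh − (ẋ₀/ω)·sinh
numerator   = 0.5882 − (0.2869)·3.526456 − (0.6912/2.9918)·3.381700 = -1.204820
denominator = 1 − 3.526456 = -2.526456
p = -1.204820 / -2.526456 = 0.4769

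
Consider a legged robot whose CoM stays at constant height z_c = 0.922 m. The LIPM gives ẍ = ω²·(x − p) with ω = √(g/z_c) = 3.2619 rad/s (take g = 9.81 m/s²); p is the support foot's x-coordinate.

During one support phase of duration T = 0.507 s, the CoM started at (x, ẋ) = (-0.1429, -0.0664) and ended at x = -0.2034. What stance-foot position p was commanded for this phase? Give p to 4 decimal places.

ωT = 3.2619·0.507 = 1.653783; cosh(ωT) = 2.709021, sinh(ωT) = 2.517696
x(T) = p + (x₀−p)·cosh(ωT) + (ẋ₀/ω)·sinh(ωT) ⇒ p·(1 − cosh) = x(T) − x₀·cosh − (ẋ₀/ω)·sinh
numerator   = -0.2034 − (-0.1429)·2.709021 − (-0.0664/3.2619)·2.517696 = 0.234970
denominator = 1 − 2.709021 = -1.709021
p = 0.234970 / -1.709021 = -0.1375

p = -0.1375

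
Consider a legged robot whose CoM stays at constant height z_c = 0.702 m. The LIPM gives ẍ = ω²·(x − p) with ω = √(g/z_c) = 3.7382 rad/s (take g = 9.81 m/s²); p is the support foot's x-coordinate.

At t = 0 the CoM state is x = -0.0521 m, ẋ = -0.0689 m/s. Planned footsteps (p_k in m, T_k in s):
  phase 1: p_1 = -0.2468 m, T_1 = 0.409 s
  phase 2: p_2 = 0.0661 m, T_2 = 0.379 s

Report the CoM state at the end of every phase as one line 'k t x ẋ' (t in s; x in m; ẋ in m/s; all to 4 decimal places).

phase 1: p=-0.2468, T=0.409, ωT=1.528924, cosh=2.414989, sinh=2.198220; start (x,ẋ)=(-0.052100, -0.068900) → end (x,ẋ)=(0.182882, 1.433533)
phase 2: p=0.0661, T=0.379, ωT=1.416778, cosh=2.183153, sinh=1.940659; start (x,ẋ)=(0.182882, 1.433533) → end (x,ẋ)=(1.065261, 3.976825)

1 0.4090 0.1829 1.4335
2 0.7880 1.0653 3.9768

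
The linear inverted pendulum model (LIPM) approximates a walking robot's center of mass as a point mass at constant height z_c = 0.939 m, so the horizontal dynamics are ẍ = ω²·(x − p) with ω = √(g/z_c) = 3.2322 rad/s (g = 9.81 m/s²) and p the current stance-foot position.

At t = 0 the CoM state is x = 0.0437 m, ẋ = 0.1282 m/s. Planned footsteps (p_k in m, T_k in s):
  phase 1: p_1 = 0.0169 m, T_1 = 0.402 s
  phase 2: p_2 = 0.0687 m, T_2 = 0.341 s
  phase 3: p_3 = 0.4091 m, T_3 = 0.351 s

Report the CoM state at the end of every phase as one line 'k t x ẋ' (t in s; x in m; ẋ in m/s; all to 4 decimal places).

1 0.4020 0.1370 0.3995
2 0.7430 0.3484 0.9635
3 1.0940 0.7205 1.3795

phase 1: p=0.0169, T=0.402, ωT=1.299344, cosh=1.969801, sinh=1.697091; start (x,ẋ)=(0.043700, 0.128200) → end (x,ẋ)=(0.137003, 0.399536)
phase 2: p=0.0687, T=0.341, ωT=1.102180, cosh=1.671435, sinh=1.339288; start (x,ẋ)=(0.137003, 0.399536) → end (x,ẋ)=(0.348415, 0.963471)
phase 3: p=0.4091, T=0.351, ωT=1.134502, cosh=1.715604, sinh=1.394022; start (x,ẋ)=(0.348415, 0.963471) → end (x,ẋ)=(0.720525, 1.379502)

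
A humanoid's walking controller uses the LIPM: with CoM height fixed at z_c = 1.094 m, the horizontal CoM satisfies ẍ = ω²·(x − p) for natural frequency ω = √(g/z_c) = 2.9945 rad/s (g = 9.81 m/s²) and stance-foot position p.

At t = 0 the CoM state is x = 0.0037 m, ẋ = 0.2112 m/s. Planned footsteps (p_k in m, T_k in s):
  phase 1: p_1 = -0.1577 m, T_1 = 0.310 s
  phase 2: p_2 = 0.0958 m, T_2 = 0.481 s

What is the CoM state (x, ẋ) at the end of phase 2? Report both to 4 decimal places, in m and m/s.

x = 0.7737, ẋ = 2.1843

phase 1: p=-0.1577, T=0.310, ωT=0.928295, cosh=1.462709, sinh=1.067482; start (x,ẋ)=(0.003700, 0.211200) → end (x,ẋ)=(0.153670, 0.824852)
phase 2: p=0.0958, T=0.481, ωT=1.440354, cosh=2.229518, sinh=1.992674; start (x,ẋ)=(0.153670, 0.824852) → end (x,ẋ)=(0.773715, 2.184336)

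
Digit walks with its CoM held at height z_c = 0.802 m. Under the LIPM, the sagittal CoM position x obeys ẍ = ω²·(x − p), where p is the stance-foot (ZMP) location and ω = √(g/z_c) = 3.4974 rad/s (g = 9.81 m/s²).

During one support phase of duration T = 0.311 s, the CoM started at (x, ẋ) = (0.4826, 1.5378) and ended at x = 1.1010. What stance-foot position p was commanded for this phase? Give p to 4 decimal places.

ωT = 3.4974·0.311 = 1.087691; cosh(ωT) = 1.652205, sinh(ωT) = 1.315211
x(T) = p + (x₀−p)·cosh(ωT) + (ẋ₀/ω)·sinh(ωT) ⇒ p·(1 − cosh) = x(T) − x₀·cosh − (ẋ₀/ω)·sinh
numerator   = 1.1010 − (0.4826)·1.652205 − (1.5378/3.4974)·1.315211 = -0.274650
denominator = 1 − 1.652205 = -0.652205
p = -0.274650 / -0.652205 = 0.4211

p = 0.4211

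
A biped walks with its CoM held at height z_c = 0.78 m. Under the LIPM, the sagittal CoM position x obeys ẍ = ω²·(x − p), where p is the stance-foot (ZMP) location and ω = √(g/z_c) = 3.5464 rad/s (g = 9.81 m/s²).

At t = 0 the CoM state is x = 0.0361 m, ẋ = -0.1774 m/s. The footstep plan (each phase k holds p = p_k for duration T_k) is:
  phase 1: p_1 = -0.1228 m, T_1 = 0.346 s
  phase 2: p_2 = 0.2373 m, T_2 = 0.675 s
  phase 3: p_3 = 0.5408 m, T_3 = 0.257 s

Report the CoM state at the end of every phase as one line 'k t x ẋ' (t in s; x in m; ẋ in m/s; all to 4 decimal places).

1 0.3460 0.0935 0.5500
2 1.0210 0.2856 0.2679
3 1.2780 0.2508 -0.5571

phase 1: p=-0.1228, T=0.346, ωT=1.227054, cosh=1.852161, sinh=1.559006; start (x,ẋ)=(0.036100, -0.177400) → end (x,ẋ)=(0.093523, 0.549962)
phase 2: p=0.2373, T=0.675, ωT=2.393820, cosh=5.523272, sinh=5.431991; start (x,ẋ)=(0.093523, 0.549962) → end (x,ẋ)=(0.285553, 0.267867)
phase 3: p=0.5408, T=0.257, ωT=0.911425, cosh=1.444908, sinh=1.042957; start (x,ẋ)=(0.285553, 0.267867) → end (x,ẋ)=(0.250768, -0.557051)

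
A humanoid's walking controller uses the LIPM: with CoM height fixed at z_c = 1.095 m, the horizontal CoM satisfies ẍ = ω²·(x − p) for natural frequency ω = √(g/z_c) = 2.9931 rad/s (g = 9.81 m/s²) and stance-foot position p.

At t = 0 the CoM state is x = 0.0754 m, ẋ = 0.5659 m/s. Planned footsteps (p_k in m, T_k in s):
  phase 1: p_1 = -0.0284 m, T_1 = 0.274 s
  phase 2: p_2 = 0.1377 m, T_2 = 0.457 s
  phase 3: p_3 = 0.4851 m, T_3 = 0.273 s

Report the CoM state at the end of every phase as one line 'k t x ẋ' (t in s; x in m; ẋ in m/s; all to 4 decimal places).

phase 1: p=-0.0284, T=0.274, ωT=0.820109, cosh=1.355566, sinh=0.915182; start (x,ẋ)=(0.075400, 0.565900) → end (x,ẋ)=(0.285340, 1.051447)
phase 2: p=0.1377, T=0.457, ωT=1.367847, cosh=2.090770, sinh=1.836116; start (x,ẋ)=(0.285340, 1.051447) → end (x,ẋ)=(1.091390, 3.009714)
phase 3: p=0.4851, T=0.273, ωT=0.817116, cosh=1.352833, sinh=0.911129; start (x,ẋ)=(1.091390, 3.009714) → end (x,ẋ)=(2.221496, 5.725054)

1 0.2740 0.2853 1.0514
2 0.7310 1.0914 3.0097
3 1.0040 2.2215 5.7251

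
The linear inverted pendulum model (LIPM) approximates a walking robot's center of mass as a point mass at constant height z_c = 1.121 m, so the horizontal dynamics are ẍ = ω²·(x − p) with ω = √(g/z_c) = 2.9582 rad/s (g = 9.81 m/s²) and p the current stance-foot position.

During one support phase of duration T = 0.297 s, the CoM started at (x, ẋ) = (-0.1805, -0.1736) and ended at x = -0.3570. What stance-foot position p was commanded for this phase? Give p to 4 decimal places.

ωT = 2.9582·0.297 = 0.878585; cosh(ωT) = 1.411431, sinh(ωT) = 0.996061
x(T) = p + (x₀−p)·cosh(ωT) + (ẋ₀/ω)·sinh(ωT) ⇒ p·(1 − cosh) = x(T) − x₀·cosh − (ẋ₀/ω)·sinh
numerator   = -0.3570 − (-0.1805)·1.411431 − (-0.1736/2.9582)·0.996061 = -0.043784
denominator = 1 − 1.411431 = -0.411431
p = -0.043784 / -0.411431 = 0.1064

p = 0.1064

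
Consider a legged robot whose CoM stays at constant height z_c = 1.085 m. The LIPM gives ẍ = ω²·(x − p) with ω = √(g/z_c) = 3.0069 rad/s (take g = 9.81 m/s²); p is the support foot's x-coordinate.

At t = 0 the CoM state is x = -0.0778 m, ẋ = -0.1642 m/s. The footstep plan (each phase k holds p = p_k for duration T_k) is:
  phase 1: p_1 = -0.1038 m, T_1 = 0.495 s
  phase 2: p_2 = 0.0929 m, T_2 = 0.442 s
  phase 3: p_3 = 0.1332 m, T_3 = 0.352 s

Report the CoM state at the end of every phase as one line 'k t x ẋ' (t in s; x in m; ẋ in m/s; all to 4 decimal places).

phase 1: p=-0.1038, T=0.495, ωT=1.488415, cosh=2.327900, sinh=2.102170; start (x,ẋ)=(-0.077800, -0.164200) → end (x,ẋ)=(-0.158069, -0.217895)
phase 2: p=0.0929, T=0.442, ωT=1.329050, cosh=2.021091, sinh=1.756362; start (x,ẋ)=(-0.158069, -0.217895) → end (x,ẋ)=(-0.541606, -1.765806)
phase 3: p=0.1332, T=0.352, ωT=1.058429, cosh=1.614420, sinh=1.267419; start (x,ẋ)=(-0.541606, -1.765806) → end (x,ẋ)=(-1.700515, -5.422442)

1 0.4950 -0.1581 -0.2179
2 0.9370 -0.5416 -1.7658
3 1.2890 -1.7005 -5.4224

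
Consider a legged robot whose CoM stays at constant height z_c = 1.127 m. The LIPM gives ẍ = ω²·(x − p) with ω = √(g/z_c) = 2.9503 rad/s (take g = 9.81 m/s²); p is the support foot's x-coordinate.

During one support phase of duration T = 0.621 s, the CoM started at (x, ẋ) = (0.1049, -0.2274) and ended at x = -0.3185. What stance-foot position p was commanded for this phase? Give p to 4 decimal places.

ωT = 2.9503·0.621 = 1.832136; cosh(ωT) = 3.203645, sinh(ωT) = 3.043574
x(T) = p + (x₀−p)·cosh(ωT) + (ẋ₀/ω)·sinh(ωT) ⇒ p·(1 − cosh) = x(T) − x₀·cosh − (ẋ₀/ω)·sinh
numerator   = -0.3185 − (0.1049)·3.203645 − (-0.2274/2.9503)·3.043574 = -0.419973
denominator = 1 − 3.203645 = -2.203645
p = -0.419973 / -2.203645 = 0.1906

p = 0.1906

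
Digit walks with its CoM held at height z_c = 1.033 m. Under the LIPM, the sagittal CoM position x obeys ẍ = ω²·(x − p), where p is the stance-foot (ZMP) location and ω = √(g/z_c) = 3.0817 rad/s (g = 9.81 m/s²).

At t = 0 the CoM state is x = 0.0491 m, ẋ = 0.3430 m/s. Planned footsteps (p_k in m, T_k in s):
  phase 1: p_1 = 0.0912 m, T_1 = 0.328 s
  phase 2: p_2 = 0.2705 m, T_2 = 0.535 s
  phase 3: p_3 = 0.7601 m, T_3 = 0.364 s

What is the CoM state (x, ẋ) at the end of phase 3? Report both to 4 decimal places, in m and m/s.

phase 1: p=0.0912, T=0.328, ωT=1.010798, cosh=1.555860, sinh=1.191932; start (x,ẋ)=(0.049100, 0.343000) → end (x,ẋ)=(0.158363, 0.379019)
phase 2: p=0.2705, T=0.535, ωT=1.648710, cosh=2.696281, sinh=2.503983; start (x,ẋ)=(0.158363, 0.379019) → end (x,ẋ)=(0.276113, 0.156634)
phase 3: p=0.7601, T=0.364, ωT=1.121739, cosh=1.697950, sinh=1.372238; start (x,ẋ)=(0.276113, 0.156634) → end (x,ẋ)=(0.008060, -1.780741)

x = 0.0081, ẋ = -1.7807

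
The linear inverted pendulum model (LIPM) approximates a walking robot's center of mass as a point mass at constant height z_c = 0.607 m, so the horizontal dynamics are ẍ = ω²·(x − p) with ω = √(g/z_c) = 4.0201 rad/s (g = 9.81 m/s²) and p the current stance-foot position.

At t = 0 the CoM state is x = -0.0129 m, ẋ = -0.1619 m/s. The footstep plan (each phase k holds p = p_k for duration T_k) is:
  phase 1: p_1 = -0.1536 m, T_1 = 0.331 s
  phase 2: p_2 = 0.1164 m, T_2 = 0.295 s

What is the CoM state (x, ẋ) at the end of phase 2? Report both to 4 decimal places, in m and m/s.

x = 0.2625, ẋ = 0.8600

phase 1: p=-0.1536, T=0.331, ωT=1.330653, cosh=2.023909, sinh=1.759605; start (x,ẋ)=(-0.012900, -0.161900) → end (x,ẋ)=(0.060300, 0.667611)
phase 2: p=0.1164, T=0.295, ωT=1.185930, cosh=1.789595, sinh=1.484133; start (x,ẋ)=(0.060300, 0.667611) → end (x,ẋ)=(0.262471, 0.860041)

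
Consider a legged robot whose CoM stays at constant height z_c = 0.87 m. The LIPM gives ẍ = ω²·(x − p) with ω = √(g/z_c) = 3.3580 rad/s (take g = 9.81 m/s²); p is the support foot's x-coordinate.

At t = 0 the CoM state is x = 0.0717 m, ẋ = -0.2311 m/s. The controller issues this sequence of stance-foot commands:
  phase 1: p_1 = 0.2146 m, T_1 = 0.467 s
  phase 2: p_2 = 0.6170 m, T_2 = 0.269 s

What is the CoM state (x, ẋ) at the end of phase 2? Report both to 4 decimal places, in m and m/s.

phase 1: p=0.2146, T=0.467, ωT=1.568186, cosh=2.503180, sinh=2.294757; start (x,ẋ)=(0.071700, -0.231100) → end (x,ẋ)=(-0.301031, -1.679643)
phase 2: p=0.6170, T=0.269, ωT=0.903302, cosh=1.436484, sinh=1.031254; start (x,ẋ)=(-0.301031, -1.679643) → end (x,ẋ)=(-1.217562, -5.591878)

x = -1.2176, ẋ = -5.5919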